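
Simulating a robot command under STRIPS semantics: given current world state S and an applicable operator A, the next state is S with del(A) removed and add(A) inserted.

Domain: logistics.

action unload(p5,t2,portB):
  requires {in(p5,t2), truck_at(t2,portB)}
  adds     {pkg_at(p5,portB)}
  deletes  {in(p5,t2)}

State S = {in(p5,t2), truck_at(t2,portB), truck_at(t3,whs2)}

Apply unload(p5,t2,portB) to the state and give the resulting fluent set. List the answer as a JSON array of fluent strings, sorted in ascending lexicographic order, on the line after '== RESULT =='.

Compute (S \ del) ∪ add:
  pre ⊆ S: {in(p5,t2), truck_at(t2,portB)} ⊆ S  — applicable
  S \ del = {truck_at(t2,portB), truck_at(t3,whs2)}
  ∪ add   = {pkg_at(p5,portB), truck_at(t2,portB), truck_at(t3,whs2)}

== RESULT ==
["pkg_at(p5,portB)", "truck_at(t2,portB)", "truck_at(t3,whs2)"]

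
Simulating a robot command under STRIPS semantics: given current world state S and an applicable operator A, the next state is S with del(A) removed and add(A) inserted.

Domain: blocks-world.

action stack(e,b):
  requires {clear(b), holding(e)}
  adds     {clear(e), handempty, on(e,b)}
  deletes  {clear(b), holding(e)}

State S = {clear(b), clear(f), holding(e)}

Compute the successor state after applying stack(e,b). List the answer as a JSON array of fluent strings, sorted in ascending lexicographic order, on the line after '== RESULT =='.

Compute (S \ del) ∪ add:
  pre ⊆ S: {clear(b), holding(e)} ⊆ S  — applicable
  S \ del = {clear(f)}
  ∪ add   = {clear(e), clear(f), handempty, on(e,b)}

== RESULT ==
["clear(e)", "clear(f)", "handempty", "on(e,b)"]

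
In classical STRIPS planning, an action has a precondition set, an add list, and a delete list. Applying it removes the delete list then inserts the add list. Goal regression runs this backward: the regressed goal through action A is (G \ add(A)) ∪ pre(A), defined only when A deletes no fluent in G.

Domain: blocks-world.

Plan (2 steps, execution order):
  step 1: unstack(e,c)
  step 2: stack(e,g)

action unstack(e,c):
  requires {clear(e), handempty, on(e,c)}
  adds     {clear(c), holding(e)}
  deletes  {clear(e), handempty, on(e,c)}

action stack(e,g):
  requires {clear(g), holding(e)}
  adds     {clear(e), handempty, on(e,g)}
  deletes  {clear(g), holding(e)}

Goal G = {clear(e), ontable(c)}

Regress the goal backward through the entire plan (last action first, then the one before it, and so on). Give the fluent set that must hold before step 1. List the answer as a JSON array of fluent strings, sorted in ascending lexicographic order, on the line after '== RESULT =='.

Work backward from the goal:
  through step 2 (stack(e,g)): drop {clear(e)}, keep {ontable(c)}, require {clear(g), holding(e)}
    → {clear(g), holding(e), ontable(c)}
  through step 1 (unstack(e,c)): drop {holding(e)}, keep {clear(g), ontable(c)}, require {clear(e), handempty, on(e,c)}
    → {clear(e), clear(g), handempty, on(e,c), ontable(c)}

== RESULT ==
["clear(e)", "clear(g)", "handempty", "on(e,c)", "ontable(c)"]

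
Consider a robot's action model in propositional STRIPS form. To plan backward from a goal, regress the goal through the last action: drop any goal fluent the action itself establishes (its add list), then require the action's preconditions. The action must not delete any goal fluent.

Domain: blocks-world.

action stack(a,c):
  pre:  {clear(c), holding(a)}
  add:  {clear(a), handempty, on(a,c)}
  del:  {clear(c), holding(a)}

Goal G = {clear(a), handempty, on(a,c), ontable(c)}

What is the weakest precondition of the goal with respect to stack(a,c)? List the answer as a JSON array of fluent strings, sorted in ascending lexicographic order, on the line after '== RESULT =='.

Compute (G \ add) ∪ pre:
  G ∩ del = {}  (empty — regression defined)
  G \ add = {clear(a), handempty, on(a,c), ontable(c)} \ {clear(a), handempty, on(a,c)} = {ontable(c)}
  ∪ pre   = {ontable(c)} ∪ {clear(c), holding(a)}
          = {clear(c), holding(a), ontable(c)}

== RESULT ==
["clear(c)", "holding(a)", "ontable(c)"]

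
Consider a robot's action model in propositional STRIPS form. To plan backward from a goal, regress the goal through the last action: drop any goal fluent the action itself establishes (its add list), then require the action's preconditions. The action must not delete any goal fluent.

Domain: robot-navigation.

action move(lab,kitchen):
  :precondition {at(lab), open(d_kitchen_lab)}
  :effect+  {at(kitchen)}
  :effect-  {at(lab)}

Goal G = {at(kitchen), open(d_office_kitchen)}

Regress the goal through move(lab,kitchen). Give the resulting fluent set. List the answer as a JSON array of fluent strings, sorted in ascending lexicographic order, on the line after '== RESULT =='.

Regress:
  G ∩ del = {}  (empty — regression defined)
  G \ add = {at(kitchen), open(d_office_kitchen)} \ {at(kitchen)} = {open(d_office_kitchen)}
  ∪ pre   = {open(d_office_kitchen)} ∪ {at(lab), open(d_kitchen_lab)}
          = {at(lab), open(d_kitchen_lab), open(d_office_kitchen)}

== RESULT ==
["at(lab)", "open(d_kitchen_lab)", "open(d_office_kitchen)"]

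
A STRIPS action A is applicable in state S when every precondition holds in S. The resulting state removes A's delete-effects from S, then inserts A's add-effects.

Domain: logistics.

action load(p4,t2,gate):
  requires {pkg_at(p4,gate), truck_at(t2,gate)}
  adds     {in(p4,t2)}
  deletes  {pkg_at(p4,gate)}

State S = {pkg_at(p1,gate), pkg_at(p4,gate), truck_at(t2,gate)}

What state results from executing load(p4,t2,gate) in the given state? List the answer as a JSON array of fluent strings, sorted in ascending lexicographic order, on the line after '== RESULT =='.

Progress:
  pre ⊆ S: {pkg_at(p4,gate), truck_at(t2,gate)} ⊆ S  — applicable
  S \ del = {pkg_at(p1,gate), truck_at(t2,gate)}
  ∪ add   = {in(p4,t2), pkg_at(p1,gate), truck_at(t2,gate)}

== RESULT ==
["in(p4,t2)", "pkg_at(p1,gate)", "truck_at(t2,gate)"]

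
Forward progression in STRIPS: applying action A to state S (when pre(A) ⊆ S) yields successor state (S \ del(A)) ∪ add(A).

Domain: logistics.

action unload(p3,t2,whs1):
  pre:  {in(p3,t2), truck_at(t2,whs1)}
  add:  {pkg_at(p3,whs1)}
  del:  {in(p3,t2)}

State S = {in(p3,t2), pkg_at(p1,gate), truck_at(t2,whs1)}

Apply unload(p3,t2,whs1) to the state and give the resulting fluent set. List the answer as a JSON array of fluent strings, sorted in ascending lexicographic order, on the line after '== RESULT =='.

Compute (S \ del) ∪ add:
  pre ⊆ S: {in(p3,t2), truck_at(t2,whs1)} ⊆ S  — applicable
  S \ del = {pkg_at(p1,gate), truck_at(t2,whs1)}
  ∪ add   = {pkg_at(p1,gate), pkg_at(p3,whs1), truck_at(t2,whs1)}

== RESULT ==
["pkg_at(p1,gate)", "pkg_at(p3,whs1)", "truck_at(t2,whs1)"]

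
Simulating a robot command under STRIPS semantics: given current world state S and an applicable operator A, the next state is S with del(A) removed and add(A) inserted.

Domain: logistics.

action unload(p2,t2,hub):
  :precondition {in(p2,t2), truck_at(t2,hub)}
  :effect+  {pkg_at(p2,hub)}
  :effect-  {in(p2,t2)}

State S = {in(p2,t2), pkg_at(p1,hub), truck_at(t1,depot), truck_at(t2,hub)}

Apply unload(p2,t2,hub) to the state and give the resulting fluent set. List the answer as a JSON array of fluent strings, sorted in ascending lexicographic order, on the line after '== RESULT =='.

Compute (S \ del) ∪ add:
  pre ⊆ S: {in(p2,t2), truck_at(t2,hub)} ⊆ S  — applicable
  S \ del = {pkg_at(p1,hub), truck_at(t1,depot), truck_at(t2,hub)}
  ∪ add   = {pkg_at(p1,hub), pkg_at(p2,hub), truck_at(t1,depot), truck_at(t2,hub)}

== RESULT ==
["pkg_at(p1,hub)", "pkg_at(p2,hub)", "truck_at(t1,depot)", "truck_at(t2,hub)"]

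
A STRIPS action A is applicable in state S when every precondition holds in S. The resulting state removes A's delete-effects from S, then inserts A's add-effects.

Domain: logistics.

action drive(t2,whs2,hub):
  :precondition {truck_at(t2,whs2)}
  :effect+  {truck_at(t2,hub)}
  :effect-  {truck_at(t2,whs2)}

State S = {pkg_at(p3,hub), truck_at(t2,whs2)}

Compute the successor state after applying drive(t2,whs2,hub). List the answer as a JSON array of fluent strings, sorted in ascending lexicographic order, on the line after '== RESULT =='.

Progress:
  pre ⊆ S: {truck_at(t2,whs2)} ⊆ S  — applicable
  S \ del = {pkg_at(p3,hub)}
  ∪ add   = {pkg_at(p3,hub), truck_at(t2,hub)}

== RESULT ==
["pkg_at(p3,hub)", "truck_at(t2,hub)"]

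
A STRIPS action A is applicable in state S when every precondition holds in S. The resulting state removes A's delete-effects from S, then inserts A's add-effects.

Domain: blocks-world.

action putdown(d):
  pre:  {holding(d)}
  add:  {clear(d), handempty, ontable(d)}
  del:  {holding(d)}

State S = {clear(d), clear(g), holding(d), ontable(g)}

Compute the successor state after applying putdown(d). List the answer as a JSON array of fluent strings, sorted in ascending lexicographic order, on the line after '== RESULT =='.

Compute (S \ del) ∪ add:
  pre ⊆ S: {holding(d)} ⊆ S  — applicable
  S \ del = {clear(d), clear(g), ontable(g)}
  ∪ add   = {clear(d), clear(g), handempty, ontable(d), ontable(g)}

== RESULT ==
["clear(d)", "clear(g)", "handempty", "ontable(d)", "ontable(g)"]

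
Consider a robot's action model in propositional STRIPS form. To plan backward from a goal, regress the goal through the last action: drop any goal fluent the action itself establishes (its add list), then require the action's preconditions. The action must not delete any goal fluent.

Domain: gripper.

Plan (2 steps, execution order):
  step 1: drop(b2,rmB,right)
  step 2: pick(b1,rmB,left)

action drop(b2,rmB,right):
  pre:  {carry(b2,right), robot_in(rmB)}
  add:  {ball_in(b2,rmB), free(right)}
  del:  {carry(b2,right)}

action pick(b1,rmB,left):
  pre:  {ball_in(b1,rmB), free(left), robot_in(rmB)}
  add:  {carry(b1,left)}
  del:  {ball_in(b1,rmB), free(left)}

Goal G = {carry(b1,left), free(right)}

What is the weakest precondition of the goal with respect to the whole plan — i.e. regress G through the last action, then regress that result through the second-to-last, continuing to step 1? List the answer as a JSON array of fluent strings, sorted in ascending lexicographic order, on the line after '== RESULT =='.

Work backward from the goal:
  through step 2 (pick(b1,rmB,left)): drop {carry(b1,left)}, keep {free(right)}, require {ball_in(b1,rmB), free(left), robot_in(rmB)}
    → {ball_in(b1,rmB), free(left), free(right), robot_in(rmB)}
  through step 1 (drop(b2,rmB,right)): drop {free(right)}, keep {ball_in(b1,rmB), free(left), robot_in(rmB)}, require {carry(b2,right), robot_in(rmB)}
    → {ball_in(b1,rmB), carry(b2,right), free(left), robot_in(rmB)}

== RESULT ==
["ball_in(b1,rmB)", "carry(b2,right)", "free(left)", "robot_in(rmB)"]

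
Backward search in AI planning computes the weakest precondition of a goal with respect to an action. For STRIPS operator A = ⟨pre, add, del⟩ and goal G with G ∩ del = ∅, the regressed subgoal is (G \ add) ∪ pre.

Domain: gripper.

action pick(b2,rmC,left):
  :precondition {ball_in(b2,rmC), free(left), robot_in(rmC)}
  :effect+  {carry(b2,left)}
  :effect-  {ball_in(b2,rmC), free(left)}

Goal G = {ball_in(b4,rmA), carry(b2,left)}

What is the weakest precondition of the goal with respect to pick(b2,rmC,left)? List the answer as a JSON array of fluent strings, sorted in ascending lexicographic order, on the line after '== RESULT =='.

Regress:
  G ∩ del = {}  (empty — regression defined)
  G \ add = {ball_in(b4,rmA), carry(b2,left)} \ {carry(b2,left)} = {ball_in(b4,rmA)}
  ∪ pre   = {ball_in(b4,rmA)} ∪ {ball_in(b2,rmC), free(left), robot_in(rmC)}
          = {ball_in(b2,rmC), ball_in(b4,rmA), free(left), robot_in(rmC)}

== RESULT ==
["ball_in(b2,rmC)", "ball_in(b4,rmA)", "free(left)", "robot_in(rmC)"]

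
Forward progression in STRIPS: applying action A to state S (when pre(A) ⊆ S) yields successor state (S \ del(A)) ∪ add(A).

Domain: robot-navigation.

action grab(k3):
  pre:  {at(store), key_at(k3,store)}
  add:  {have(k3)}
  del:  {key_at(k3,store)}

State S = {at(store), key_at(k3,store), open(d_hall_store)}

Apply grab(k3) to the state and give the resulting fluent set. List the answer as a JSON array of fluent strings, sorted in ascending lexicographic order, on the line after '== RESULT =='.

Progress:
  pre ⊆ S: {at(store), key_at(k3,store)} ⊆ S  — applicable
  S \ del = {at(store), open(d_hall_store)}
  ∪ add   = {at(store), have(k3), open(d_hall_store)}

== RESULT ==
["at(store)", "have(k3)", "open(d_hall_store)"]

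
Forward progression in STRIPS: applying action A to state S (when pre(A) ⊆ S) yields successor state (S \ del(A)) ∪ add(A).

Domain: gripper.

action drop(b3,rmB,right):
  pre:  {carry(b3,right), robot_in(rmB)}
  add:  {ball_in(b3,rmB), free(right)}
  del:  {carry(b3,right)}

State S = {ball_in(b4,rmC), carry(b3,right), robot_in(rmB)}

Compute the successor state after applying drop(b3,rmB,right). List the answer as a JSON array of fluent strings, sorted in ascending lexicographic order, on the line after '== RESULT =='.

Progress:
  pre ⊆ S: {carry(b3,right), robot_in(rmB)} ⊆ S  — applicable
  S \ del = {ball_in(b4,rmC), robot_in(rmB)}
  ∪ add   = {ball_in(b3,rmB), ball_in(b4,rmC), free(right), robot_in(rmB)}

== RESULT ==
["ball_in(b3,rmB)", "ball_in(b4,rmC)", "free(right)", "robot_in(rmB)"]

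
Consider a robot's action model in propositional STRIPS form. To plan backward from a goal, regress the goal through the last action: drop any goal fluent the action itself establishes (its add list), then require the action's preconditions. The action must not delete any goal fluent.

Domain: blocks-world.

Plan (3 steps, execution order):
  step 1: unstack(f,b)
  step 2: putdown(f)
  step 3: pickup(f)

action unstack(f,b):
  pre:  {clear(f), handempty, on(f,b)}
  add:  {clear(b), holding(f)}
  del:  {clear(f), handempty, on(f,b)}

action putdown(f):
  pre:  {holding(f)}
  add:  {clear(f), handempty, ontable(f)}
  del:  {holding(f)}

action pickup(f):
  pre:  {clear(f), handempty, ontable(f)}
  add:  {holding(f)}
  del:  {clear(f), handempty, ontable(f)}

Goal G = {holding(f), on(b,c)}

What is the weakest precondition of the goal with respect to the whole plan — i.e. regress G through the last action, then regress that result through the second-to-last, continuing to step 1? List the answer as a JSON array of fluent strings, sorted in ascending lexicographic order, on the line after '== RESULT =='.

Regress step by step:
  through step 3 (pickup(f)): drop {holding(f)}, keep {on(b,c)}, require {clear(f), handempty, ontable(f)}
    → {clear(f), handempty, on(b,c), ontable(f)}
  through step 2 (putdown(f)): drop {clear(f), handempty, ontable(f)}, keep {on(b,c)}, require {holding(f)}
    → {holding(f), on(b,c)}
  through step 1 (unstack(f,b)): drop {holding(f)}, keep {on(b,c)}, require {clear(f), handempty, on(f,b)}
    → {clear(f), handempty, on(b,c), on(f,b)}

== RESULT ==
["clear(f)", "handempty", "on(b,c)", "on(f,b)"]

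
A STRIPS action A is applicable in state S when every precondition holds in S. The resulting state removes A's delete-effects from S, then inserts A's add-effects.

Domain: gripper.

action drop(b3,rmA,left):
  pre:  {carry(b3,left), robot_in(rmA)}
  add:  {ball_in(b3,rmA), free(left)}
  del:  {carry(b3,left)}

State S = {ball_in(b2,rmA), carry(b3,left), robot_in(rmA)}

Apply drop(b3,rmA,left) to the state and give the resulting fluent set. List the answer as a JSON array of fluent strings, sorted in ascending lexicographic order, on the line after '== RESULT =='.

Progress:
  pre ⊆ S: {carry(b3,left), robot_in(rmA)} ⊆ S  — applicable
  S \ del = {ball_in(b2,rmA), robot_in(rmA)}
  ∪ add   = {ball_in(b2,rmA), ball_in(b3,rmA), free(left), robot_in(rmA)}

== RESULT ==
["ball_in(b2,rmA)", "ball_in(b3,rmA)", "free(left)", "robot_in(rmA)"]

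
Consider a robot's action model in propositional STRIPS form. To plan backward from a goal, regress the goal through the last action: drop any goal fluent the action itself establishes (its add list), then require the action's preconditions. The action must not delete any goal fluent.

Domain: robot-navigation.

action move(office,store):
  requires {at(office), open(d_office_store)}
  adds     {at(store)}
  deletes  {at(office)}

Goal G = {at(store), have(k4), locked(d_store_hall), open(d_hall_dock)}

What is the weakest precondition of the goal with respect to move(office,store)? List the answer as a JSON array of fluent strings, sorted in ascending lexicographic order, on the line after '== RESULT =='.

Regress:
  G ∩ del = {}  (empty — regression defined)
  G \ add = {at(store), have(k4), locked(d_store_hall), open(d_hall_dock)} \ {at(store)} = {have(k4), locked(d_store_hall), open(d_hall_dock)}
  ∪ pre   = {have(k4), locked(d_store_hall), open(d_hall_dock)} ∪ {at(office), open(d_office_store)}
          = {at(office), have(k4), locked(d_store_hall), open(d_hall_dock), open(d_office_store)}

== RESULT ==
["at(office)", "have(k4)", "locked(d_store_hall)", "open(d_hall_dock)", "open(d_office_store)"]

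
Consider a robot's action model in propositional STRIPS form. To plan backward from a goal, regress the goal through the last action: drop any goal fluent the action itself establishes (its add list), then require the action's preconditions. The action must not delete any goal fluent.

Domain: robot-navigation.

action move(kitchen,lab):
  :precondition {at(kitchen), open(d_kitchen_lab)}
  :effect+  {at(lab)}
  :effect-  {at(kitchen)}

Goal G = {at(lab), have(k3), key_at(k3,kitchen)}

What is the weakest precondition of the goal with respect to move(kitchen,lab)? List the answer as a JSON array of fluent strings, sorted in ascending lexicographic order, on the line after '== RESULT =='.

Regress:
  G ∩ del = {}  (empty — regression defined)
  G \ add = {at(lab), have(k3), key_at(k3,kitchen)} \ {at(lab)} = {have(k3), key_at(k3,kitchen)}
  ∪ pre   = {have(k3), key_at(k3,kitchen)} ∪ {at(kitchen), open(d_kitchen_lab)}
          = {at(kitchen), have(k3), key_at(k3,kitchen), open(d_kitchen_lab)}

== RESULT ==
["at(kitchen)", "have(k3)", "key_at(k3,kitchen)", "open(d_kitchen_lab)"]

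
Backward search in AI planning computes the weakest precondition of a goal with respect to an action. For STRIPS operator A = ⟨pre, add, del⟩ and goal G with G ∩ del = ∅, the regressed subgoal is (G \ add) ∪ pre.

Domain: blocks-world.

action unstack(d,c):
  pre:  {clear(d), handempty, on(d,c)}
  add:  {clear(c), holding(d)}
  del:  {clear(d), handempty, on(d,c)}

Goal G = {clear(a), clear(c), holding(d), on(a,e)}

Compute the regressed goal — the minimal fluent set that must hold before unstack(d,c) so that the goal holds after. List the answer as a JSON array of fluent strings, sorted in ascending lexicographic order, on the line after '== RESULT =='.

Compute (G \ add) ∪ pre:
  G ∩ del = {}  (empty — regression defined)
  G \ add = {clear(a), clear(c), holding(d), on(a,e)} \ {clear(c), holding(d)} = {clear(a), on(a,e)}
  ∪ pre   = {clear(a), on(a,e)} ∪ {clear(d), handempty, on(d,c)}
          = {clear(a), clear(d), handempty, on(a,e), on(d,c)}

== RESULT ==
["clear(a)", "clear(d)", "handempty", "on(a,e)", "on(d,c)"]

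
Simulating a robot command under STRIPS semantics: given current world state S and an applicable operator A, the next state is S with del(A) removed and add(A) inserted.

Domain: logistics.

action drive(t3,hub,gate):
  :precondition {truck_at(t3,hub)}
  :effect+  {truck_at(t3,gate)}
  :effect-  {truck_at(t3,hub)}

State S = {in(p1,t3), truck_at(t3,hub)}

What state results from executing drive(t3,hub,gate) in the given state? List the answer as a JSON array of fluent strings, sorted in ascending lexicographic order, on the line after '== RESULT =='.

Compute (S \ del) ∪ add:
  pre ⊆ S: {truck_at(t3,hub)} ⊆ S  — applicable
  S \ del = {in(p1,t3)}
  ∪ add   = {in(p1,t3), truck_at(t3,gate)}

== RESULT ==
["in(p1,t3)", "truck_at(t3,gate)"]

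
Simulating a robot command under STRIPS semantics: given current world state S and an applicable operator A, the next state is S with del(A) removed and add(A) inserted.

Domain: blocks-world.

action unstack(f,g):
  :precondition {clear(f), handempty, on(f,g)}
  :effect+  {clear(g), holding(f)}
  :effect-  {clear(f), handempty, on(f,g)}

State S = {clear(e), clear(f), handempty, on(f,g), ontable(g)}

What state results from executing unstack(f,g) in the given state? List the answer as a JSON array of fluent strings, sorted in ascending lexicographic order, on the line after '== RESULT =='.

Progress:
  pre ⊆ S: {clear(f), handempty, on(f,g)} ⊆ S  — applicable
  S \ del = {clear(e), ontable(g)}
  ∪ add   = {clear(e), clear(g), holding(f), ontable(g)}

== RESULT ==
["clear(e)", "clear(g)", "holding(f)", "ontable(g)"]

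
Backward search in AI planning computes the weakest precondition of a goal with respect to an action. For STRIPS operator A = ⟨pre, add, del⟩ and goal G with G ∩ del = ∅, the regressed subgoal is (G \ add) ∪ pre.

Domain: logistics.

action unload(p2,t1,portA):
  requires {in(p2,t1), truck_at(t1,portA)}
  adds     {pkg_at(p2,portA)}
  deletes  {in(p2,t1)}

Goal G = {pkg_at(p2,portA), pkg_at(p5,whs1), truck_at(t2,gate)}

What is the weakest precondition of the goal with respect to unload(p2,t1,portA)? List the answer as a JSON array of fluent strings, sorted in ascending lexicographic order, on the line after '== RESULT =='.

Regress:
  G ∩ del = {}  (empty — regression defined)
  G \ add = {pkg_at(p2,portA), pkg_at(p5,whs1), truck_at(t2,gate)} \ {pkg_at(p2,portA)} = {pkg_at(p5,whs1), truck_at(t2,gate)}
  ∪ pre   = {pkg_at(p5,whs1), truck_at(t2,gate)} ∪ {in(p2,t1), truck_at(t1,portA)}
          = {in(p2,t1), pkg_at(p5,whs1), truck_at(t1,portA), truck_at(t2,gate)}

== RESULT ==
["in(p2,t1)", "pkg_at(p5,whs1)", "truck_at(t1,portA)", "truck_at(t2,gate)"]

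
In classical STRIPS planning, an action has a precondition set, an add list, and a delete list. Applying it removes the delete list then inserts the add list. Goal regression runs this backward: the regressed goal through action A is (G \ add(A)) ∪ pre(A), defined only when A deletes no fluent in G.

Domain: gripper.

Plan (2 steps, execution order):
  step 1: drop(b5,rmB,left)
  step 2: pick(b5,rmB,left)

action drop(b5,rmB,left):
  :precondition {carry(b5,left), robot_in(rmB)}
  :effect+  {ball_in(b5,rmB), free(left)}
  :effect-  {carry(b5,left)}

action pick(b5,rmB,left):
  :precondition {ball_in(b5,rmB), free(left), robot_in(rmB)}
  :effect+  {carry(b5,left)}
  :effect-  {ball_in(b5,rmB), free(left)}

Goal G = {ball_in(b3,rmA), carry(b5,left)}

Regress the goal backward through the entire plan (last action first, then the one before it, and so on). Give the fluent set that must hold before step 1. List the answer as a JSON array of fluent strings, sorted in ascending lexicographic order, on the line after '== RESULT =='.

Work backward from the goal:
  through step 2 (pick(b5,rmB,left)): drop {carry(b5,left)}, keep {ball_in(b3,rmA)}, require {ball_in(b5,rmB), free(left), robot_in(rmB)}
    → {ball_in(b3,rmA), ball_in(b5,rmB), free(left), robot_in(rmB)}
  through step 1 (drop(b5,rmB,left)): drop {ball_in(b5,rmB), free(left)}, keep {ball_in(b3,rmA), robot_in(rmB)}, require {carry(b5,left), robot_in(rmB)}
    → {ball_in(b3,rmA), carry(b5,left), robot_in(rmB)}

== RESULT ==
["ball_in(b3,rmA)", "carry(b5,left)", "robot_in(rmB)"]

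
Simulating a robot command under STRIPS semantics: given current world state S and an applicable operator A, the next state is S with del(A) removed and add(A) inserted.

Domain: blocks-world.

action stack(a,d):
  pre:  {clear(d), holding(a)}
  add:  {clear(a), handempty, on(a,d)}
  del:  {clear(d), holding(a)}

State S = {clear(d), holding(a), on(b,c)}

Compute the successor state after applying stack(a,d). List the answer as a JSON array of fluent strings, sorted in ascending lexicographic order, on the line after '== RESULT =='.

Compute (S \ del) ∪ add:
  pre ⊆ S: {clear(d), holding(a)} ⊆ S  — applicable
  S \ del = {on(b,c)}
  ∪ add   = {clear(a), handempty, on(a,d), on(b,c)}

== RESULT ==
["clear(a)", "handempty", "on(a,d)", "on(b,c)"]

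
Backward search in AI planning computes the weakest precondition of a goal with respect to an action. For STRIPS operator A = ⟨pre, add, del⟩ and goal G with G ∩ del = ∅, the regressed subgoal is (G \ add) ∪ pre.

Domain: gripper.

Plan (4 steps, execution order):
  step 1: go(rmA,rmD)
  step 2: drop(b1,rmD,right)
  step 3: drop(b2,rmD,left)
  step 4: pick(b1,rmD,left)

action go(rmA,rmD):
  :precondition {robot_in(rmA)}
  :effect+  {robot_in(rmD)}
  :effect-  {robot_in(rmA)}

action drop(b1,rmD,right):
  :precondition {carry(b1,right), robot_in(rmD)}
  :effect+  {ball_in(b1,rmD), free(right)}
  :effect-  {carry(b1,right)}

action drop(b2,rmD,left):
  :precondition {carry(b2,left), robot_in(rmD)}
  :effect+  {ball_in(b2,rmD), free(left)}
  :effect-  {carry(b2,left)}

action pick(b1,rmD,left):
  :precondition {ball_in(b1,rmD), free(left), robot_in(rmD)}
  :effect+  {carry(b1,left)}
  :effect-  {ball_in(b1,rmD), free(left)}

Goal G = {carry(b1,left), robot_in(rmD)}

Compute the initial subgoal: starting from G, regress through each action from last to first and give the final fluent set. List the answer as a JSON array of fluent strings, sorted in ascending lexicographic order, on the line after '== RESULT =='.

Regress step by step:
  through step 4 (pick(b1,rmD,left)): drop {carry(b1,left)}, keep {robot_in(rmD)}, require {ball_in(b1,rmD), free(left), robot_in(rmD)}
    → {ball_in(b1,rmD), free(left), robot_in(rmD)}
  through step 3 (drop(b2,rmD,left)): drop {free(left)}, keep {ball_in(b1,rmD), robot_in(rmD)}, require {carry(b2,left), robot_in(rmD)}
    → {ball_in(b1,rmD), carry(b2,left), robot_in(rmD)}
  through step 2 (drop(b1,rmD,right)): drop {ball_in(b1,rmD)}, keep {carry(b2,left), robot_in(rmD)}, require {carry(b1,right), robot_in(rmD)}
    → {carry(b1,right), carry(b2,left), robot_in(rmD)}
  through step 1 (go(rmA,rmD)): drop {robot_in(rmD)}, keep {carry(b1,right), carry(b2,left)}, require {robot_in(rmA)}
    → {carry(b1,right), carry(b2,left), robot_in(rmA)}

== RESULT ==
["carry(b1,right)", "carry(b2,left)", "robot_in(rmA)"]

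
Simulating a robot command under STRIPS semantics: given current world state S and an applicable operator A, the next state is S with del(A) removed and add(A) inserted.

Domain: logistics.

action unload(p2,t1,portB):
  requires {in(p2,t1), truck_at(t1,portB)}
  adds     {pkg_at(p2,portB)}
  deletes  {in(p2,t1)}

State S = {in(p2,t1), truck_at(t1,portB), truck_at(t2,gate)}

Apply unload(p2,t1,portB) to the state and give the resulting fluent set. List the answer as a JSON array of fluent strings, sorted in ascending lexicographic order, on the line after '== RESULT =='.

Compute (S \ del) ∪ add:
  pre ⊆ S: {in(p2,t1), truck_at(t1,portB)} ⊆ S  — applicable
  S \ del = {truck_at(t1,portB), truck_at(t2,gate)}
  ∪ add   = {pkg_at(p2,portB), truck_at(t1,portB), truck_at(t2,gate)}

== RESULT ==
["pkg_at(p2,portB)", "truck_at(t1,portB)", "truck_at(t2,gate)"]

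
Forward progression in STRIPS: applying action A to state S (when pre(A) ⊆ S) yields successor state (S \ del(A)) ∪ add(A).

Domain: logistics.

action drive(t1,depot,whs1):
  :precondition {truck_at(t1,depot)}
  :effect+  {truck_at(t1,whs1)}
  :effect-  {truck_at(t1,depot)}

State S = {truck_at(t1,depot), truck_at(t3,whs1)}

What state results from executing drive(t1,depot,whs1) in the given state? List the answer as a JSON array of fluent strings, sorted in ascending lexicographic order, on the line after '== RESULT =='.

Progress:
  pre ⊆ S: {truck_at(t1,depot)} ⊆ S  — applicable
  S \ del = {truck_at(t3,whs1)}
  ∪ add   = {truck_at(t1,whs1), truck_at(t3,whs1)}

== RESULT ==
["truck_at(t1,whs1)", "truck_at(t3,whs1)"]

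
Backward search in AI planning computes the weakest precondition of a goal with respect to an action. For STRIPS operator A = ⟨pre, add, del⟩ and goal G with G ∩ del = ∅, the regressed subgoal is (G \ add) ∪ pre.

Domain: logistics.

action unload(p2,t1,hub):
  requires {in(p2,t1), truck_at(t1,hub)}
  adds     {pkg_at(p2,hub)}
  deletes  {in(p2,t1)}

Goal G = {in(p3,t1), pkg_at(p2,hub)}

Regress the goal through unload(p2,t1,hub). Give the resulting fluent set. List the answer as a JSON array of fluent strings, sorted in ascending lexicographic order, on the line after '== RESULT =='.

Regress:
  G ∩ del = {}  (empty — regression defined)
  G \ add = {in(p3,t1), pkg_at(p2,hub)} \ {pkg_at(p2,hub)} = {in(p3,t1)}
  ∪ pre   = {in(p3,t1)} ∪ {in(p2,t1), truck_at(t1,hub)}
          = {in(p2,t1), in(p3,t1), truck_at(t1,hub)}

== RESULT ==
["in(p2,t1)", "in(p3,t1)", "truck_at(t1,hub)"]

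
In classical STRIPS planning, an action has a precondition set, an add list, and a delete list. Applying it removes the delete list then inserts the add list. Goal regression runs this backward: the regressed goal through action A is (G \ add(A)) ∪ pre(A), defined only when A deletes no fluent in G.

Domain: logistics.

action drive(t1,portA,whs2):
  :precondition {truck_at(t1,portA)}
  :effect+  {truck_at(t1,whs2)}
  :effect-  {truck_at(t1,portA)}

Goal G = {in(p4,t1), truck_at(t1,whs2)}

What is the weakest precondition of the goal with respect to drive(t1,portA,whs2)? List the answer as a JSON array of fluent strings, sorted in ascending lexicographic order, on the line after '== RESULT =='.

Compute (G \ add) ∪ pre:
  G ∩ del = {}  (empty — regression defined)
  G \ add = {in(p4,t1), truck_at(t1,whs2)} \ {truck_at(t1,whs2)} = {in(p4,t1)}
  ∪ pre   = {in(p4,t1)} ∪ {truck_at(t1,portA)}
          = {in(p4,t1), truck_at(t1,portA)}

== RESULT ==
["in(p4,t1)", "truck_at(t1,portA)"]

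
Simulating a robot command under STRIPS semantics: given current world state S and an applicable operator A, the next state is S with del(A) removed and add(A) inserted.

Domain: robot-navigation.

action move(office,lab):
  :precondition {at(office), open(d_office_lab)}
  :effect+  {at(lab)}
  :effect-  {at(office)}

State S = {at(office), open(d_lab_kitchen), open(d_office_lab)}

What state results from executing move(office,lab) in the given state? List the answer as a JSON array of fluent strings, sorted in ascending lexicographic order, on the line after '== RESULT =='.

Progress:
  pre ⊆ S: {at(office), open(d_office_lab)} ⊆ S  — applicable
  S \ del = {open(d_lab_kitchen), open(d_office_lab)}
  ∪ add   = {at(lab), open(d_lab_kitchen), open(d_office_lab)}

== RESULT ==
["at(lab)", "open(d_lab_kitchen)", "open(d_office_lab)"]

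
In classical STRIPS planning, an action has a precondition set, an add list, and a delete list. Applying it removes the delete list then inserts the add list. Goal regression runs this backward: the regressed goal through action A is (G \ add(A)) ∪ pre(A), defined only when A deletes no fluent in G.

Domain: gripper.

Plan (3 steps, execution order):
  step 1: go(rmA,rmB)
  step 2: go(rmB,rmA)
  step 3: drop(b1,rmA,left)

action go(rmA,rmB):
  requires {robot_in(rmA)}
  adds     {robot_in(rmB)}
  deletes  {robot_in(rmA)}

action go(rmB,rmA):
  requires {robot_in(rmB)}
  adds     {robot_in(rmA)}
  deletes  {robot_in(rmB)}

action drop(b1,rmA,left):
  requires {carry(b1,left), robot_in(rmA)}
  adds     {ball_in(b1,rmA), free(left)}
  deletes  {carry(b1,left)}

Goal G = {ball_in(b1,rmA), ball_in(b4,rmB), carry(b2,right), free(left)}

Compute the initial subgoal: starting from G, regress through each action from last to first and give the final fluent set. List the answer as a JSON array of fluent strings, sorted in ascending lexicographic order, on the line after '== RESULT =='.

Work backward from the goal:
  through step 3 (drop(b1,rmA,left)): drop {ball_in(b1,rmA), free(left)}, keep {ball_in(b4,rmB), carry(b2,right)}, require {carry(b1,left), robot_in(rmA)}
    → {ball_in(b4,rmB), carry(b1,left), carry(b2,right), robot_in(rmA)}
  through step 2 (go(rmB,rmA)): drop {robot_in(rmA)}, keep {ball_in(b4,rmB), carry(b1,left), carry(b2,right)}, require {robot_in(rmB)}
    → {ball_in(b4,rmB), carry(b1,left), carry(b2,right), robot_in(rmB)}
  through step 1 (go(rmA,rmB)): drop {robot_in(rmB)}, keep {ball_in(b4,rmB), carry(b1,left), carry(b2,right)}, require {robot_in(rmA)}
    → {ball_in(b4,rmB), carry(b1,left), carry(b2,right), robot_in(rmA)}

== RESULT ==
["ball_in(b4,rmB)", "carry(b1,left)", "carry(b2,right)", "robot_in(rmA)"]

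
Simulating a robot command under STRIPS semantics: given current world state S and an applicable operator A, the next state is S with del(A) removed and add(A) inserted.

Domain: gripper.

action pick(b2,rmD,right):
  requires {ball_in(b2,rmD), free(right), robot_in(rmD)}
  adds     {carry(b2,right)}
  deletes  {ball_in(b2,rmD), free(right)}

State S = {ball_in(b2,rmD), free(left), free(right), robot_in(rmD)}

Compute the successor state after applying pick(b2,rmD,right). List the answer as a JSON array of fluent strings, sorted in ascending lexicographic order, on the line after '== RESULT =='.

Compute (S \ del) ∪ add:
  pre ⊆ S: {ball_in(b2,rmD), free(right), robot_in(rmD)} ⊆ S  — applicable
  S \ del = {free(left), robot_in(rmD)}
  ∪ add   = {carry(b2,right), free(left), robot_in(rmD)}

== RESULT ==
["carry(b2,right)", "free(left)", "robot_in(rmD)"]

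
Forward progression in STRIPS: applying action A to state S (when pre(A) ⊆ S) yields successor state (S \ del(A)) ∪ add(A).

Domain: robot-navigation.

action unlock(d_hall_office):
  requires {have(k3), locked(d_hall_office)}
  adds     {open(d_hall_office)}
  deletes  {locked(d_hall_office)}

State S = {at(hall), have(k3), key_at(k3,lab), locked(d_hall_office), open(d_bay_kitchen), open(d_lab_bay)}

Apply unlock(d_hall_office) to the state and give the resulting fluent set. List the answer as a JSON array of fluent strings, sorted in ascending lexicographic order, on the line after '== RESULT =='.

Compute (S \ del) ∪ add:
  pre ⊆ S: {have(k3), locked(d_hall_office)} ⊆ S  — applicable
  S \ del = {at(hall), have(k3), key_at(k3,lab), open(d_bay_kitchen), open(d_lab_bay)}
  ∪ add   = {at(hall), have(k3), key_at(k3,lab), open(d_bay_kitchen), open(d_hall_office), open(d_lab_bay)}

== RESULT ==
["at(hall)", "have(k3)", "key_at(k3,lab)", "open(d_bay_kitchen)", "open(d_hall_office)", "open(d_lab_bay)"]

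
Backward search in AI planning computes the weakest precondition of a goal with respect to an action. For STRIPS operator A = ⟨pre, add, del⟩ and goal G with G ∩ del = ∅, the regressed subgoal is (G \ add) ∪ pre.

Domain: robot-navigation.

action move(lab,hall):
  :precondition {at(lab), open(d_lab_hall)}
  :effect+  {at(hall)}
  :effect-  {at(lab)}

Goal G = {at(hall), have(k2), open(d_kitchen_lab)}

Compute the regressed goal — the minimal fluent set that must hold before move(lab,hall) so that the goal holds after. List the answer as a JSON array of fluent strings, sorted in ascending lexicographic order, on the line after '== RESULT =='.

Compute (G \ add) ∪ pre:
  G ∩ del = {}  (empty — regression defined)
  G \ add = {at(hall), have(k2), open(d_kitchen_lab)} \ {at(hall)} = {have(k2), open(d_kitchen_lab)}
  ∪ pre   = {have(k2), open(d_kitchen_lab)} ∪ {at(lab), open(d_lab_hall)}
          = {at(lab), have(k2), open(d_kitchen_lab), open(d_lab_hall)}

== RESULT ==
["at(lab)", "have(k2)", "open(d_kitchen_lab)", "open(d_lab_hall)"]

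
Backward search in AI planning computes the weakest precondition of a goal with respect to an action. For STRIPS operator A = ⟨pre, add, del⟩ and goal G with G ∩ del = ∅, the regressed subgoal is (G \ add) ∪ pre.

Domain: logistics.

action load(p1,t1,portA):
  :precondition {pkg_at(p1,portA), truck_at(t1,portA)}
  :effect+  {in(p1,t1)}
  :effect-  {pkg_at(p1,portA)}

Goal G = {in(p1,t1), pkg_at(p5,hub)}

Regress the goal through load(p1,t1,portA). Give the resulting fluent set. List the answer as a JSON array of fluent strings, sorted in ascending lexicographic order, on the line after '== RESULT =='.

Regress:
  G ∩ del = {}  (empty — regression defined)
  G \ add = {in(p1,t1), pkg_at(p5,hub)} \ {in(p1,t1)} = {pkg_at(p5,hub)}
  ∪ pre   = {pkg_at(p5,hub)} ∪ {pkg_at(p1,portA), truck_at(t1,portA)}
          = {pkg_at(p1,portA), pkg_at(p5,hub), truck_at(t1,portA)}

== RESULT ==
["pkg_at(p1,portA)", "pkg_at(p5,hub)", "truck_at(t1,portA)"]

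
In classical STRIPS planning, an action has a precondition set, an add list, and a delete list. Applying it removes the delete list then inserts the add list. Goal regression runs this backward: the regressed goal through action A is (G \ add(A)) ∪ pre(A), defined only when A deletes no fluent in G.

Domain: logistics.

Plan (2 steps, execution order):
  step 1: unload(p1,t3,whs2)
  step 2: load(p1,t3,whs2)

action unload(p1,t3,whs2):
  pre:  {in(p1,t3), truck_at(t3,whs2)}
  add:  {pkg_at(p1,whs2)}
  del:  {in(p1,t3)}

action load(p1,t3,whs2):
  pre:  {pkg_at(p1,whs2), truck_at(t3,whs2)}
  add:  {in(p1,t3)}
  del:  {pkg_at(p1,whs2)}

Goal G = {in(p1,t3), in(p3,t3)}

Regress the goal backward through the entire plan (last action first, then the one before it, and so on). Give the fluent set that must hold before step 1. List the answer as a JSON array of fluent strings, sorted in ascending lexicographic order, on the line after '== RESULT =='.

Work backward from the goal:
  through step 2 (load(p1,t3,whs2)): drop {in(p1,t3)}, keep {in(p3,t3)}, require {pkg_at(p1,whs2), truck_at(t3,whs2)}
    → {in(p3,t3), pkg_at(p1,whs2), truck_at(t3,whs2)}
  through step 1 (unload(p1,t3,whs2)): drop {pkg_at(p1,whs2)}, keep {in(p3,t3), truck_at(t3,whs2)}, require {in(p1,t3), truck_at(t3,whs2)}
    → {in(p1,t3), in(p3,t3), truck_at(t3,whs2)}

== RESULT ==
["in(p1,t3)", "in(p3,t3)", "truck_at(t3,whs2)"]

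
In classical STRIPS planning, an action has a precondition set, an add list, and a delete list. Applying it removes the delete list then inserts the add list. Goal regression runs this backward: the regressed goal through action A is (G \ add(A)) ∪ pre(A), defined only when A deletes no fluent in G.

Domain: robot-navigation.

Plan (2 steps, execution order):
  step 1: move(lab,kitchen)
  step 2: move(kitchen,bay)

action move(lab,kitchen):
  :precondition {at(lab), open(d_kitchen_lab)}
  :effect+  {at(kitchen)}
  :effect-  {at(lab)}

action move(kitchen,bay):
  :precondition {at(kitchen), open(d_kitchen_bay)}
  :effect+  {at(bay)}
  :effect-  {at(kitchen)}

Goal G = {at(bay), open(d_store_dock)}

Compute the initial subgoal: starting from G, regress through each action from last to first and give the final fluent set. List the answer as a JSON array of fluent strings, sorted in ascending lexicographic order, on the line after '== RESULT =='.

Regress step by step:
  through step 2 (move(kitchen,bay)): drop {at(bay)}, keep {open(d_store_dock)}, require {at(kitchen), open(d_kitchen_bay)}
    → {at(kitchen), open(d_kitchen_bay), open(d_store_dock)}
  through step 1 (move(lab,kitchen)): drop {at(kitchen)}, keep {open(d_kitchen_bay), open(d_store_dock)}, require {at(lab), open(d_kitchen_lab)}
    → {at(lab), open(d_kitchen_bay), open(d_kitchen_lab), open(d_store_dock)}

== RESULT ==
["at(lab)", "open(d_kitchen_bay)", "open(d_kitchen_lab)", "open(d_store_dock)"]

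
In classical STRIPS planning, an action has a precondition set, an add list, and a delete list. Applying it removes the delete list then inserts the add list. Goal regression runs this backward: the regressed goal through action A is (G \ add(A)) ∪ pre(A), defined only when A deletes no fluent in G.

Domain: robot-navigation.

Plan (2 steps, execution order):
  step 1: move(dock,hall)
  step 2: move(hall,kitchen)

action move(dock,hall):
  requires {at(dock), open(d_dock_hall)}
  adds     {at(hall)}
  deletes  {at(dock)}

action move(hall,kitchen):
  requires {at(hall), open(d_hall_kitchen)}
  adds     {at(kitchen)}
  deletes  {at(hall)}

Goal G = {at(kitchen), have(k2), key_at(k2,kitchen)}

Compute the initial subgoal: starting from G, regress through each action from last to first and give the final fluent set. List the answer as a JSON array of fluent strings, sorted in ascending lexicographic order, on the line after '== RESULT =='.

Work backward from the goal:
  through step 2 (move(hall,kitchen)): drop {at(kitchen)}, keep {have(k2), key_at(k2,kitchen)}, require {at(hall), open(d_hall_kitchen)}
    → {at(hall), have(k2), key_at(k2,kitchen), open(d_hall_kitchen)}
  through step 1 (move(dock,hall)): drop {at(hall)}, keep {have(k2), key_at(k2,kitchen), open(d_hall_kitchen)}, require {at(dock), open(d_dock_hall)}
    → {at(dock), have(k2), key_at(k2,kitchen), open(d_dock_hall), open(d_hall_kitchen)}

== RESULT ==
["at(dock)", "have(k2)", "key_at(k2,kitchen)", "open(d_dock_hall)", "open(d_hall_kitchen)"]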